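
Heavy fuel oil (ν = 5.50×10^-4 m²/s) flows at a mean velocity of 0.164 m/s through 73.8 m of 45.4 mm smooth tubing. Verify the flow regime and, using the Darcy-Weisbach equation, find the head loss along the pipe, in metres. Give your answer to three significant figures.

Re = VD/ν = 0.164·0.04540/5.50×10^-4 = 13.5 → laminar (Re < 2300)
f = 64/Re = 4.728
h_f = f(L/D)V²/(2g) = 4.728·(73.8/0.04540)·0.164²/(2·9.81) = 10.53 m

h_f ≈ 10.5 m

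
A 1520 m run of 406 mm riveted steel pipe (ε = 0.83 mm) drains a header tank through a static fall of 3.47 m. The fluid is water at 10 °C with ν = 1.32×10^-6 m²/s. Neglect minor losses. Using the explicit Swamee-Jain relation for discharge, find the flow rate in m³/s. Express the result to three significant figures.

Swamee-Jain (Type II): Q = -0.965·√(gD⁵h_f/L)·ln[ε/(3.7D) + √(3.17ν²L/(gD³h_f))]
√(gD⁵h_f/L) = √(9.81·0.406⁵·3.47/1520) = 0.01572
ε/(3.7D) = 5.53×10^-4; √(3.17ν²L/(gD³h_f)) = 6.07×10^-5
Q = -0.965·0.01572·ln(6.132×10^-4) = 0.1122 m³/s
Check: V = 0.867 m/s, Re = 2.67×10^5, f = 0.02438, h_f = 3.49 m ≈ 3.47 m ✓

Q ≈ 0.112 m³/s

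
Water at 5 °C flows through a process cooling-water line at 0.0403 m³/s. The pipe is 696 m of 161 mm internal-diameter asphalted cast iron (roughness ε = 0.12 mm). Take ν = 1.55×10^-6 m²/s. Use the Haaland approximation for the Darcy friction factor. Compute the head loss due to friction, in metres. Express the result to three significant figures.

h_f ≈ 17.1 m

V = 4Q/(πD²) = 4·0.0403/(π·0.161²) = 1.980 m/s
Re = VD/ν = 1.980·0.161/1.55×10^-6 = 2.06×10^5 → turbulent
ε/D = 0.12/161 = 7.45×10^-4
Haaland: f = 0.01980
h_f = f(L/D)V²/(2g) = 0.01980·(696/0.161)·1.980²/(2·9.81) = 17.09 m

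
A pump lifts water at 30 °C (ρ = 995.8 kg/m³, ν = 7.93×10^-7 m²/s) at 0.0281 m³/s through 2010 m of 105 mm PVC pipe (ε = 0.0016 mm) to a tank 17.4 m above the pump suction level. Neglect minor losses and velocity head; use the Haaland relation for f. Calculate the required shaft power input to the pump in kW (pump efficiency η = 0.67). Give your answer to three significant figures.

V = 4Q/(πD²) = 3.245 m/s; Re = 4.30×10^5; ε/D = 1.52×10^-5; f = 0.01358
h_f = f(L/D)V²/2g = 139.6 m
Total head H = z + h_f = 17.4 + 139.6 = 157.0 m
P_hyd = ρgQH = 995.8·9.81·0.0281·157.0 = 43.09 kW
P_shaft = P_hyd/η = 43.09/0.67 = 64.31 kW

P_shaft ≈ 64.3 kW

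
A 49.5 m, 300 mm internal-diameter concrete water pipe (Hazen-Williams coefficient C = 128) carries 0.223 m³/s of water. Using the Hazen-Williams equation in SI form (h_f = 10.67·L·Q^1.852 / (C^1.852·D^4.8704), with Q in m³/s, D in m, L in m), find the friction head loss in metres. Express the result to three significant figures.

h_f ≈ 1.45 m

h_f = 10.67·49.5·0.223^1.852 / (128^1.852·0.300^4.8704) = 1.445 m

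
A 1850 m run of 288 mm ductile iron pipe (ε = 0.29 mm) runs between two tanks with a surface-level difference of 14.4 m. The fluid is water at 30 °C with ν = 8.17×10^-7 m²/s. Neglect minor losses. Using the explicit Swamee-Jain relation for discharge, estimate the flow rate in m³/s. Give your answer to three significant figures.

Q ≈ 0.0960 m³/s

Swamee-Jain (Type II): Q = -0.965·√(gD⁵h_f/L)·ln[ε/(3.7D) + √(3.17ν²L/(gD³h_f))]
√(gD⁵h_f/L) = √(9.81·0.288⁵·14.4/1850) = 0.01230
ε/(3.7D) = 2.72×10^-4; √(3.17ν²L/(gD³h_f)) = 3.41×10^-5
Q = -0.965·0.01230·ln(3.062×10^-4) = 0.09604 m³/s
Check: V = 1.47 m/s, Re = 5.20×10^5, f = 0.02036, h_f = 14.5 m ≈ 14.4 m ✓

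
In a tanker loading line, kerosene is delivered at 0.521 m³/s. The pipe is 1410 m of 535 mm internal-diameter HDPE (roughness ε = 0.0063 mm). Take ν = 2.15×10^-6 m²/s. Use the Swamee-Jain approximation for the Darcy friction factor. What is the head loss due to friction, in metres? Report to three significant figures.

V = 4Q/(πD²) = 4·0.521/(π·0.535²) = 2.318 m/s
Re = VD/ν = 2.318·0.535/2.15×10^-6 = 5.77×10^5 → turbulent
ε/D = 0.0063/535 = 1.18×10^-5
Swamee-Jain: f = 0.01297
h_f = f(L/D)V²/(2g) = 0.01297·(1410/0.535)·2.318²/(2·9.81) = 9.357 m

h_f ≈ 9.36 m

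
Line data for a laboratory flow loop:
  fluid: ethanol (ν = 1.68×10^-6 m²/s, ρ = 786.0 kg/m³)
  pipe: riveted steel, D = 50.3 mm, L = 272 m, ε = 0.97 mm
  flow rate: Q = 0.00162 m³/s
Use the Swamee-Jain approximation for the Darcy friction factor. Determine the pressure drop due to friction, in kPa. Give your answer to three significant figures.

V = 4Q/(πD²) = 4·0.00162/(π·0.0503²) = 0.8152 m/s
Re = VD/ν = 0.8152·0.0503/1.68×10^-6 = 2.44×10^4 → turbulent
ε/D = 0.97/50.3 = 0.0193
Swamee-Jain: f = 0.05017
h_f = f(L/D)V²/(2g) = 0.05017·(272/0.0503)·0.8152²/(2·9.81) = 9.190 m
Δp = ρg·h_f = 786.0·9.81·9.190 = 70.86 kPa

Δp ≈ 70.9 kPa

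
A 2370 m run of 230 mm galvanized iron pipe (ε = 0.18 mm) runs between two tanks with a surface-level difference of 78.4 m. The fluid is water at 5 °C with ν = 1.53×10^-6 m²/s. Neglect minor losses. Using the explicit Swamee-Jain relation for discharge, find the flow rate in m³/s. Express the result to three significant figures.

Q ≈ 0.115 m³/s

Swamee-Jain (Type II): Q = -0.965·√(gD⁵h_f/L)·ln[ε/(3.7D) + √(3.17ν²L/(gD³h_f))]
√(gD⁵h_f/L) = √(9.81·0.230⁵·78.4/2370) = 0.01445
ε/(3.7D) = 2.12×10^-4; √(3.17ν²L/(gD³h_f)) = 4.34×10^-5
Q = -0.965·0.01445·ln(2.549×10^-4) = 0.1154 m³/s
Check: V = 2.78 m/s, Re = 4.18×10^5, f = 0.01948, h_f = 78.9 m ≈ 78.4 m ✓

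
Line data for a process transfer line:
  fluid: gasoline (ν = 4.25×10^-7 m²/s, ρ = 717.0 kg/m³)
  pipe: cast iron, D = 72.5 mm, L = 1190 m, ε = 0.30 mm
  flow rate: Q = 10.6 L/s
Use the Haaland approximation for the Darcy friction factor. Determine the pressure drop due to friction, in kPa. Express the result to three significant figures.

Δp ≈ 1120 kPa

V = 4Q/(πD²) = 4·0.0106/(π·0.0725²) = 2.568 m/s
Re = VD/ν = 2.568·0.0725/4.25×10^-7 = 4.38×10^5 → turbulent
ε/D = 0.30/72.5 = 0.00414
Haaland: f = 0.02898
h_f = f(L/D)V²/(2g) = 0.02898·(1190/0.0725)·2.568²/(2·9.81) = 159.9 m
Δp = ρg·h_f = 717.0·9.81·159.9 = 1124 kPa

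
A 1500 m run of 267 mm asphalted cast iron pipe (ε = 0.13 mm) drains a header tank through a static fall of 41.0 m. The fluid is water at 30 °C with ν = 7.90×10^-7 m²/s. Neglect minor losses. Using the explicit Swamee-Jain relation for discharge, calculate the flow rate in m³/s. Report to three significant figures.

Swamee-Jain (Type II): Q = -0.965·√(gD⁵h_f/L)·ln[ε/(3.7D) + √(3.17ν²L/(gD³h_f))]
√(gD⁵h_f/L) = √(9.81·0.267⁵·41.0/1500) = 0.01907
ε/(3.7D) = 1.32×10^-4; √(3.17ν²L/(gD³h_f)) = 1.97×10^-5
Q = -0.965·0.01907·ln(1.513×10^-4) = 0.1619 m³/s
Check: V = 2.89 m/s, Re = 9.77×10^5, f = 0.01722, h_f = 41.2 m ≈ 41.0 m ✓

Q ≈ 0.162 m³/s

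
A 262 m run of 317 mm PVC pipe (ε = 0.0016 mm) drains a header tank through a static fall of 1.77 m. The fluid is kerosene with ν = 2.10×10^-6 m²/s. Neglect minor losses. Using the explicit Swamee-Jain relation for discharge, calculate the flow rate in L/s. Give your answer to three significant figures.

Swamee-Jain (Type II): Q = -0.965·√(gD⁵h_f/L)·ln[ε/(3.7D) + √(3.17ν²L/(gD³h_f))]
√(gD⁵h_f/L) = √(9.81·0.317⁵·1.77/262) = 0.01457
ε/(3.7D) = 1.36×10^-6; √(3.17ν²L/(gD³h_f)) = 8.14×10^-5
Q = -0.965·0.01457·ln(8.274×10^-5) = 0.1321 m³/s
Check: V = 1.67 m/s, Re = 2.53×10^5, f = 0.01490, h_f = 1.76 m ≈ 1.77 m ✓

Q ≈ 132 L/s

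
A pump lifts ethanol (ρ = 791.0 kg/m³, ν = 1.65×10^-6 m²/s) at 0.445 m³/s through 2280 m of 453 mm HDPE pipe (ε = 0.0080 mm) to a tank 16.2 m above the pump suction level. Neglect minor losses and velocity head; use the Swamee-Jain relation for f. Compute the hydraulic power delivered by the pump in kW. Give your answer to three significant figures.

V = 4Q/(πD²) = 2.761 m/s; Re = 7.58×10^5; ε/D = 1.77×10^-5; f = 0.01253
h_f = f(L/D)V²/2g = 24.50 m
Total head H = z + h_f = 16.2 + 24.50 = 40.70 m
P_hyd = ρgQH = 791.0·9.81·0.445·40.70 = 140.5 kW

P_hyd ≈ 141 kW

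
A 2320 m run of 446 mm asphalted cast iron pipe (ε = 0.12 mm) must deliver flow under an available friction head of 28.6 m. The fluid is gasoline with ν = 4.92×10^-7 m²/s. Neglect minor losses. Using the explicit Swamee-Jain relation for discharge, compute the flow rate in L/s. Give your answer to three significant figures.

Q ≈ 420 L/s

Swamee-Jain (Type II): Q = -0.965·√(gD⁵h_f/L)·ln[ε/(3.7D) + √(3.17ν²L/(gD³h_f))]
√(gD⁵h_f/L) = √(9.81·0.446⁵·28.6/2320) = 0.04620
ε/(3.7D) = 7.27×10^-5; √(3.17ν²L/(gD³h_f)) = 8.46×10^-6
Q = -0.965·0.04620·ln(8.118×10^-5) = 0.4199 m³/s
Check: V = 2.69 m/s, Re = 2.44×10^6, f = 0.01501, h_f = 28.7 m ≈ 28.6 m ✓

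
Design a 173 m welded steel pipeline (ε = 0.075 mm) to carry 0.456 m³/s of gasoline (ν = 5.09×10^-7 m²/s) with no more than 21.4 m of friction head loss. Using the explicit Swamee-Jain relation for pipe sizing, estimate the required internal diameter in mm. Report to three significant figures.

D ≈ 294 mm

Swamee-Jain (Type III): D = 0.66·[ε^1.25·(LQ²/(gh_f))^4.75 + ν·Q^9.4·(L/(gh_f))^5.2]^0.04
LQ²/(gh_f) = 0.1714; L/(gh_f) = 0.8241
Term 1 = ε^1.25·(…)^4.75 = 1.60×10^-9; Term 2 = ν·Q^9.4·(…)^5.2 = 1.16×10^-10
D = 0.66·(1.60×10^-9 + 1.16×10^-10)^0.04 = 0.2944 m = 294 mm
Check: V = 6.70 m/s, Re = 3.87×10^6, f = 0.01472, h_f = 19.8 m ≈ 21.4 m ✓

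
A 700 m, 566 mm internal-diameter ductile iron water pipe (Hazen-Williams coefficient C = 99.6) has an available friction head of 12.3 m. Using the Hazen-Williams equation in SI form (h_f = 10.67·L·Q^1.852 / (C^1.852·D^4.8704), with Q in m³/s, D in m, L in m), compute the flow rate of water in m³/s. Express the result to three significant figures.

Q ≈ 0.700 m³/s

Rearranging: Q = [h_f·C^1.852·D^4.8704 / (10.67·L)]^(1/1.852)
Q = [12.3·99.6^1.852·0.566^4.8704 / (10.67·700)]^0.540 = 0.7004 m³/s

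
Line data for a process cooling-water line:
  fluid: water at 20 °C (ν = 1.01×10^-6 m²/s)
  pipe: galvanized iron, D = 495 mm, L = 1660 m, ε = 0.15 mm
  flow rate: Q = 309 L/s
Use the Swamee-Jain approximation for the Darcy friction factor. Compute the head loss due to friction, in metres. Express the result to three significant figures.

V = 4Q/(πD²) = 4·0.309/(π·0.495²) = 1.606 m/s
Re = VD/ν = 1.606·0.495/1.01×10^-6 = 7.87×10^5 → turbulent
ε/D = 0.15/495 = 3.03×10^-4
Swamee-Jain: f = 0.01596
h_f = f(L/D)V²/(2g) = 0.01596·(1660/0.495)·1.606²/(2·9.81) = 7.034 m

h_f ≈ 7.03 m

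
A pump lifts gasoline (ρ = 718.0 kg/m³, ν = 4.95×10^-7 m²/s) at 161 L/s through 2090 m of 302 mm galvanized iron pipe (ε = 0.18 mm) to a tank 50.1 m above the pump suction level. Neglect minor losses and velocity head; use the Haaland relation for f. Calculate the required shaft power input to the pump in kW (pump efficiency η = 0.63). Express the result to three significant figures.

P_shaft ≈ 147 kW

V = 4Q/(πD²) = 2.248 m/s; Re = 1.37×10^6; ε/D = 5.96×10^-4; f = 0.01770
h_f = f(L/D)V²/2g = 31.54 m
Total head H = z + h_f = 50.1 + 31.54 = 81.64 m
P_hyd = ρgQH = 718.0·9.81·0.161·81.64 = 92.58 kW
P_shaft = P_hyd/η = 92.58/0.63 = 146.9 kW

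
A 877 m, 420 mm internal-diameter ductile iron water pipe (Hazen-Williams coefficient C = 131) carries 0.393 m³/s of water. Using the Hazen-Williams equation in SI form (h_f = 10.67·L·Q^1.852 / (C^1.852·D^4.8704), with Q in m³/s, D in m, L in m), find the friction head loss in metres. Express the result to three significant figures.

h_f ≈ 13.6 m

h_f = 10.67·877·0.393^1.852 / (131^1.852·0.420^4.8704) = 13.61 m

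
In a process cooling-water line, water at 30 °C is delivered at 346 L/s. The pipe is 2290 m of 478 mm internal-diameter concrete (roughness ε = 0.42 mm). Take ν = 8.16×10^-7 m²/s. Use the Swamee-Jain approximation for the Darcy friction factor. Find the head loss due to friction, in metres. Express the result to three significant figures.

V = 4Q/(πD²) = 4·0.346/(π·0.478²) = 1.928 m/s
Re = VD/ν = 1.928·0.478/8.16×10^-7 = 1.13×10^6 → turbulent
ε/D = 0.42/478 = 8.79×10^-4
Swamee-Jain: f = 0.01941
h_f = f(L/D)V²/(2g) = 0.01941·(2290/0.478)·1.928²/(2·9.81) = 17.62 m

h_f ≈ 17.6 m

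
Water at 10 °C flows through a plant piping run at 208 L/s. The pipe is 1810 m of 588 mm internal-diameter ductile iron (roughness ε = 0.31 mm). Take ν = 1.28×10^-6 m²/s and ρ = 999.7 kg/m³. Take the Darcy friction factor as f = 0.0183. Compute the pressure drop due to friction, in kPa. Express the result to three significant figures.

Δp ≈ 16.5 kPa

V = 4Q/(πD²) = 4·0.208/(π·0.588²) = 0.7660 m/s
h_f = f(L/D)V²/(2g) = 0.01830·(1810/0.588)·0.7660²/(2·9.81) = 1.685 m
Δp = ρg·h_f = 999.7·9.81·1.685 = 16.52 kPa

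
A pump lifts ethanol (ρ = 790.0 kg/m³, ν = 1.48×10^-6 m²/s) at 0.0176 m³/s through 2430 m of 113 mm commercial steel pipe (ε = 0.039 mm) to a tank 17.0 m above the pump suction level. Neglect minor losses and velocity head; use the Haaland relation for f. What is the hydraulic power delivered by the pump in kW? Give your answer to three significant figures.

V = 4Q/(πD²) = 1.755 m/s; Re = 1.34×10^5; ε/D = 3.45×10^-4; f = 0.01863
h_f = f(L/D)V²/2g = 62.90 m
Total head H = z + h_f = 17.0 + 62.90 = 79.90 m
P_hyd = ρgQH = 790.0·9.81·0.0176·79.90 = 10.90 kW

P_hyd ≈ 10.9 kW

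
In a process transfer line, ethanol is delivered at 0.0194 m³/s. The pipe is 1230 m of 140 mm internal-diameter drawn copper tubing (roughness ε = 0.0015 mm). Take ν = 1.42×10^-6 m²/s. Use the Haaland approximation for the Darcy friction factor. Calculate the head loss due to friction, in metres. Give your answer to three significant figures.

h_f ≈ 12.2 m

V = 4Q/(πD²) = 4·0.0194/(π·0.140²) = 1.260 m/s
Re = VD/ν = 1.260·0.140/1.42×10^-6 = 1.24×10^5 → turbulent
ε/D = 0.0015/140 = 1.07×10^-5
Haaland: f = 0.01709
h_f = f(L/D)V²/(2g) = 0.01709·(1230/0.140)·1.260²/(2·9.81) = 12.15 m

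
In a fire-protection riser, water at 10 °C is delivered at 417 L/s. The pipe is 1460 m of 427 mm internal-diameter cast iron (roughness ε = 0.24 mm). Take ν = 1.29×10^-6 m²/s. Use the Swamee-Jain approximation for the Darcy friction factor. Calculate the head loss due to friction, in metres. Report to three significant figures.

h_f ≈ 26.2 m

V = 4Q/(πD²) = 4·0.417/(π·0.427²) = 2.912 m/s
Re = VD/ν = 2.912·0.427/1.29×10^-6 = 9.64×10^5 → turbulent
ε/D = 0.24/427 = 5.62×10^-4
Swamee-Jain: f = 0.01772
h_f = f(L/D)V²/(2g) = 0.01772·(1460/0.427)·2.912²/(2·9.81) = 26.19 m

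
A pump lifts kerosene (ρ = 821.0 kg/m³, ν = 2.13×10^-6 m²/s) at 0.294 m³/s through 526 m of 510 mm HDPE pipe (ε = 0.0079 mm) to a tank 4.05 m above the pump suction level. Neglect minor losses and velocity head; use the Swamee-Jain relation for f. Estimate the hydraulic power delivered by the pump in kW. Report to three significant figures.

P_hyd ≈ 13.3 kW

V = 4Q/(πD²) = 1.439 m/s; Re = 3.45×10^5; ε/D = 1.55×10^-5; f = 0.01420
h_f = f(L/D)V²/2g = 1.547 m
Total head H = z + h_f = 4.05 + 1.547 = 5.597 m
P_hyd = ρgQH = 821.0·9.81·0.294·5.597 = 13.25 kW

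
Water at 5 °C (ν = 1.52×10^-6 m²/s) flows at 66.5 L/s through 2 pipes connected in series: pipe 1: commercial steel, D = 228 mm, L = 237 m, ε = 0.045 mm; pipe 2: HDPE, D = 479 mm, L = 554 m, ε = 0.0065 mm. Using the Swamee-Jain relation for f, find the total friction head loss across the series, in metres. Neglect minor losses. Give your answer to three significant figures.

Pipe 1: V = 1.629 m/s, Re = 2.44×10^5, ε/D = 1.97×10^-4, f = 0.01668, h_1 = f(L/D)V²/2g = 2.345 m
Pipe 2: V = 0.3690 m/s, Re = 1.16×10^5, ε/D = 1.36×10^-5, f = 0.01740, h_2 = f(L/D)V²/2g = 0.1397 m
Series → Q common, losses add: H = Σh = 2.485 m

H ≈ 2.48 m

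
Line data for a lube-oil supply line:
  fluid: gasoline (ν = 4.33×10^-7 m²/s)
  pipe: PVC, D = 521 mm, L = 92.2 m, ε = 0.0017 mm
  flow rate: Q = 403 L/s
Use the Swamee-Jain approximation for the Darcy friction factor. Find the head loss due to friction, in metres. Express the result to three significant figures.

h_f ≈ 0.332 m

V = 4Q/(πD²) = 4·0.403/(π·0.521²) = 1.890 m/s
Re = VD/ν = 1.890·0.521/4.33×10^-7 = 2.27×10^6 → turbulent
ε/D = 0.0017/521 = 3.26×10^-6
Swamee-Jain: f = 0.01029
h_f = f(L/D)V²/(2g) = 0.01029·(92.2/0.521)·1.890²/(2·9.81) = 0.3317 m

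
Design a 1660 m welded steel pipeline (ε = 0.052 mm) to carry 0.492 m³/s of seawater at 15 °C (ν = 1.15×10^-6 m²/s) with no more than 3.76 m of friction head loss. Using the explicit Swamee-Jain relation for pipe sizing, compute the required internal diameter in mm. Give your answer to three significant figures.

Swamee-Jain (Type III): D = 0.66·[ε^1.25·(LQ²/(gh_f))^4.75 + ν·Q^9.4·(L/(gh_f))^5.2]^0.04
LQ²/(gh_f) = 10.89; L/(gh_f) = 45.00
Term 1 = ε^1.25·(…)^4.75 = 0.373; Term 2 = ν·Q^9.4·(…)^5.2 = 0.578
D = 0.66·(0.373 + 0.578)^0.04 = 0.6587 m = 659 mm
Check: V = 1.44 m/s, Re = 8.27×10^5, f = 0.01343, h_f = 3.60 m ≈ 3.76 m ✓

D ≈ 659 mm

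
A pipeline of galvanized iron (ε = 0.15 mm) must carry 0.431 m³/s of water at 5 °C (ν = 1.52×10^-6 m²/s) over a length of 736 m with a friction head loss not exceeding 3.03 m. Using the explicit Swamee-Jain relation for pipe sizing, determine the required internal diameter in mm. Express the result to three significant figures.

Swamee-Jain (Type III): D = 0.66·[ε^1.25·(LQ²/(gh_f))^4.75 + ν·Q^9.4·(L/(gh_f))^5.2]^0.04
LQ²/(gh_f) = 4.600; L/(gh_f) = 24.76
Term 1 = ε^1.25·(…)^4.75 = 0.0233; Term 2 = ν·Q^9.4·(…)^5.2 = 0.00985
D = 0.66·(0.0233 + 0.00985)^0.04 = 0.5759 m = 576 mm
Check: V = 1.65 m/s, Re = 6.27×10^5, f = 0.01580, h_f = 2.82 m ≈ 3.03 m ✓

D ≈ 576 mm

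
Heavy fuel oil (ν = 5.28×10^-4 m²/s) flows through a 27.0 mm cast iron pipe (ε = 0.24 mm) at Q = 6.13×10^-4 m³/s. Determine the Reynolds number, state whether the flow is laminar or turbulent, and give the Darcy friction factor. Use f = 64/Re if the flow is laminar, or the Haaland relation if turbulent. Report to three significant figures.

V = 4Q/(πD²) = 1.071 m/s
Re = VD/ν = 1.071·0.0270/5.28×10^-4 = 54.7
Re < 2300 → laminar → f = 64/Re = 1.169

Re ≈ 54.7; laminar; f = 64/Re ≈ 1.17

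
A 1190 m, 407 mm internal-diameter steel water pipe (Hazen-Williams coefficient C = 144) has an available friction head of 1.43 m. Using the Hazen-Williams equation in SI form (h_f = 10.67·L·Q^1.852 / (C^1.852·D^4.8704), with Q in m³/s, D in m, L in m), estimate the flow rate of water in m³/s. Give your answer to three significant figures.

Q ≈ 0.0999 m³/s

Rearranging: Q = [h_f·C^1.852·D^4.8704 / (10.67·L)]^(1/1.852)
Q = [1.43·144^1.852·0.407^4.8704 / (10.67·1190)]^0.540 = 0.09994 m³/s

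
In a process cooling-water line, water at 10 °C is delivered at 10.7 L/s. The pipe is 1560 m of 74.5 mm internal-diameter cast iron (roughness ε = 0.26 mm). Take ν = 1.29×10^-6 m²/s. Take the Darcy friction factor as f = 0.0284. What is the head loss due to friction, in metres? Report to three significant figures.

V = 4Q/(πD²) = 4·0.0107/(π·0.0745²) = 2.455 m/s
h_f = f(L/D)V²/(2g) = 0.02840·(1560/0.0745)·2.455²/(2·9.81) = 182.6 m

h_f ≈ 183 m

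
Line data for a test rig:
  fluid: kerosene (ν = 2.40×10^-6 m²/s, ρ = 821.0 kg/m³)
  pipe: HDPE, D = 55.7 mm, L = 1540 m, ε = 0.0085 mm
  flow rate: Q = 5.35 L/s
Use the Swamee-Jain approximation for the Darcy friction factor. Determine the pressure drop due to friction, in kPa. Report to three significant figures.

Δp ≈ 1160 kPa

V = 4Q/(πD²) = 4·0.00535/(π·0.0557²) = 2.196 m/s
Re = VD/ν = 2.196·0.0557/2.40×10^-6 = 5.10×10^4 → turbulent
ε/D = 0.0085/55.7 = 1.53×10^-4
Swamee-Jain: f = 0.02129
h_f = f(L/D)V²/(2g) = 0.02129·(1540/0.0557)·2.196²/(2·9.81) = 144.6 m
Δp = ρg·h_f = 821.0·9.81·144.6 = 1165 kPa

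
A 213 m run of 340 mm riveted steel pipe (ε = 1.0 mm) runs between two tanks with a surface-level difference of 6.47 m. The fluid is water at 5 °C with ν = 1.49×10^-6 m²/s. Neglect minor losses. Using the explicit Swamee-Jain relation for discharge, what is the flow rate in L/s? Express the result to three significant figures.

Q ≈ 252 L/s

Swamee-Jain (Type II): Q = -0.965·√(gD⁵h_f/L)·ln[ε/(3.7D) + √(3.17ν²L/(gD³h_f))]
√(gD⁵h_f/L) = √(9.81·0.340⁵·6.47/213) = 0.03680
ε/(3.7D) = 7.95×10^-4; √(3.17ν²L/(gD³h_f)) = 2.45×10^-5
Q = -0.965·0.03680·ln(8.194×10^-4) = 0.2523 m³/s
Check: V = 2.78 m/s, Re = 6.34×10^5, f = 0.02633, h_f = 6.50 m ≈ 6.47 m ✓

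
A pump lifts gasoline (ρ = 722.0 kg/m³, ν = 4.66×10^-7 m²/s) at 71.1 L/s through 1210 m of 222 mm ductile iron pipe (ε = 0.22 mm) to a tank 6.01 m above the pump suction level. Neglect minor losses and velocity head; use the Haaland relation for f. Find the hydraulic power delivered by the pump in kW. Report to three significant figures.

P_hyd ≈ 12.4 kW

V = 4Q/(πD²) = 1.837 m/s; Re = 8.75×10^5; ε/D = 9.91×10^-4; f = 0.01994
h_f = f(L/D)V²/2g = 18.69 m
Total head H = z + h_f = 6.01 + 18.69 = 24.70 m
P_hyd = ρgQH = 722.0·9.81·0.0711·24.70 = 12.44 kW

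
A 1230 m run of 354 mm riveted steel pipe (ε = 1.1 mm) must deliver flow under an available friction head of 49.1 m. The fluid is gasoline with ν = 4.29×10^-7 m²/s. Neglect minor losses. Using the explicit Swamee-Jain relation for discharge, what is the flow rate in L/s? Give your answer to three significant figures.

Q ≈ 319 L/s

Swamee-Jain (Type II): Q = -0.965·√(gD⁵h_f/L)·ln[ε/(3.7D) + √(3.17ν²L/(gD³h_f))]
√(gD⁵h_f/L) = √(9.81·0.354⁵·49.1/1230) = 0.04666
ε/(3.7D) = 8.40×10^-4; √(3.17ν²L/(gD³h_f)) = 5.80×10^-6
Q = -0.965·0.04666·ln(8.456×10^-4) = 0.3186 m³/s
Check: V = 3.24 m/s, Re = 2.67×10^6, f = 0.02651, h_f = 49.2 m ≈ 49.1 m ✓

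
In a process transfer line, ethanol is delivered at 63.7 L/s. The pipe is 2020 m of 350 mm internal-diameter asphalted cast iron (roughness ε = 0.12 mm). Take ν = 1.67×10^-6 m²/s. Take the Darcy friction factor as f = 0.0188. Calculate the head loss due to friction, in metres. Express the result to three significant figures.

h_f ≈ 2.42 m

V = 4Q/(πD²) = 4·0.0637/(π·0.350²) = 0.6621 m/s
h_f = f(L/D)V²/(2g) = 0.01880·(2020/0.350)·0.6621²/(2·9.81) = 2.424 m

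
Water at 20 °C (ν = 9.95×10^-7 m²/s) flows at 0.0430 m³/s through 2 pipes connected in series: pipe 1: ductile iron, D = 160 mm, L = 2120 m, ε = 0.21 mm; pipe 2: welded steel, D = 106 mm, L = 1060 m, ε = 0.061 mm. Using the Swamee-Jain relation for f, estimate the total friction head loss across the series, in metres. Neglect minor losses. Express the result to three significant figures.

Pipe 1: V = 2.139 m/s, Re = 3.44×10^5, ε/D = 0.00131, f = 0.02185, h_1 = f(L/D)V²/2g = 67.49 m
Pipe 2: V = 4.873 m/s, Re = 5.19×10^5, ε/D = 5.75×10^-4, f = 0.01820, h_2 = f(L/D)V²/2g = 220.3 m
Series → Q common, losses add: H = Σh = 287.8 m

H ≈ 288 m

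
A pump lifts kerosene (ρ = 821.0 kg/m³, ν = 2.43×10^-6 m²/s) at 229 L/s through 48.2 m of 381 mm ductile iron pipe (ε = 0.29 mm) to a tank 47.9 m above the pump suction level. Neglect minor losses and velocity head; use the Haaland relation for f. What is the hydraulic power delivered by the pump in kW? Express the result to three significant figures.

P_hyd ≈ 89.3 kW

V = 4Q/(πD²) = 2.009 m/s; Re = 3.15×10^5; ε/D = 7.61×10^-4; f = 0.01941
h_f = f(L/D)V²/2g = 0.5048 m
Total head H = z + h_f = 47.9 + 0.5048 = 48.40 m
P_hyd = ρgQH = 821.0·9.81·0.229·48.40 = 89.28 kW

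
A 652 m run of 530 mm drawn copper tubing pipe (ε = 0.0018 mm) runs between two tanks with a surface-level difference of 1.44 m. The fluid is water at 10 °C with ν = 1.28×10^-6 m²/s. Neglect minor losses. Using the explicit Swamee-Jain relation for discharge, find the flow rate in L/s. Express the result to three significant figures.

Q ≈ 293 L/s

Swamee-Jain (Type II): Q = -0.965·√(gD⁵h_f/L)·ln[ε/(3.7D) + √(3.17ν²L/(gD³h_f))]
√(gD⁵h_f/L) = √(9.81·0.530⁵·1.44/652) = 0.03010
ε/(3.7D) = 9.18×10^-7; √(3.17ν²L/(gD³h_f)) = 4.01×10^-5
Q = -0.965·0.03010·ln(4.104×10^-5) = 0.2934 m³/s
Check: V = 1.33 m/s, Re = 5.51×10^5, f = 0.01293, h_f = 1.43 m ≈ 1.44 m ✓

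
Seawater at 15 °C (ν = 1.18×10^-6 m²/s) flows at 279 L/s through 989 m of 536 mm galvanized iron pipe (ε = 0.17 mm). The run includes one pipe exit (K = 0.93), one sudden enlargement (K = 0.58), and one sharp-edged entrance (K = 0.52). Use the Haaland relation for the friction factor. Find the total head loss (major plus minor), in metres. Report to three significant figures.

V = 4Q/(πD²) = 1.236 m/s; V²/2g = 0.07792 m
Re = 5.62×10^5, ε/D = 3.17×10^-4 → f = 0.01618 (Haaland)
Major: h_f = f(L/D)·V²/2g = 0.01618·1845·0.07792 = 2.326 m
Minor: ΣK = 2.03; h_m = ΣK·V²/2g = 0.1582 m
Total H_L = 2.326 + 0.1582 = 2.484 m

H_L ≈ 2.48 m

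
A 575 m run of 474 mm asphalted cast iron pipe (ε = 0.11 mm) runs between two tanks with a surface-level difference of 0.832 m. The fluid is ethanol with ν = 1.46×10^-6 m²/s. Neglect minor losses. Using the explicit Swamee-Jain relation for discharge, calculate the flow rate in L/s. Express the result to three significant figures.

Swamee-Jain (Type II): Q = -0.965·√(gD⁵h_f/L)·ln[ε/(3.7D) + √(3.17ν²L/(gD³h_f))]
√(gD⁵h_f/L) = √(9.81·0.474⁵·0.832/575) = 0.01843
ε/(3.7D) = 6.27×10^-5; √(3.17ν²L/(gD³h_f)) = 6.69×10^-5
Q = -0.965·0.01843·ln(1.296×10^-4) = 0.1592 m³/s
Check: V = 0.902 m/s, Re = 2.93×10^5, f = 0.01660, h_f = 0.835 m ≈ 0.832 m ✓

Q ≈ 159 L/s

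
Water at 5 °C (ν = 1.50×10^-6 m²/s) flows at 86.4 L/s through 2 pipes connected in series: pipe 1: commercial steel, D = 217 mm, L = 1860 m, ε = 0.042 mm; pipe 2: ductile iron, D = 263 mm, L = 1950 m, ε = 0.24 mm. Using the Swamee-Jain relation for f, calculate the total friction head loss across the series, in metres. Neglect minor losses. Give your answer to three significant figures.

Pipe 1: V = 2.336 m/s, Re = 3.38×10^5, ε/D = 1.94×10^-4, f = 0.01605, h_1 = f(L/D)V²/2g = 38.26 m
Pipe 2: V = 1.590 m/s, Re = 2.79×10^5, ε/D = 9.13×10^-4, f = 0.02045, h_2 = f(L/D)V²/2g = 19.55 m
Series → Q common, losses add: H = Σh = 57.81 m

H ≈ 57.8 m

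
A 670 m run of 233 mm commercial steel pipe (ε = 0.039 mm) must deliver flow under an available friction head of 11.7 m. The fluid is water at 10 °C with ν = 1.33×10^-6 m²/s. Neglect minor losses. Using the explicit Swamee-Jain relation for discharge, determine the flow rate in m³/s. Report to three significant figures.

Q ≈ 0.0968 m³/s

Swamee-Jain (Type II): Q = -0.965·√(gD⁵h_f/L)·ln[ε/(3.7D) + √(3.17ν²L/(gD³h_f))]
√(gD⁵h_f/L) = √(9.81·0.233⁵·11.7/670) = 0.01085
ε/(3.7D) = 4.52×10^-5; √(3.17ν²L/(gD³h_f)) = 5.09×10^-5
Q = -0.965·0.01085·ln(9.611×10^-5) = 0.09682 m³/s
Check: V = 2.27 m/s, Re = 3.98×10^5, f = 0.01554, h_f = 11.7 m ≈ 11.7 m ✓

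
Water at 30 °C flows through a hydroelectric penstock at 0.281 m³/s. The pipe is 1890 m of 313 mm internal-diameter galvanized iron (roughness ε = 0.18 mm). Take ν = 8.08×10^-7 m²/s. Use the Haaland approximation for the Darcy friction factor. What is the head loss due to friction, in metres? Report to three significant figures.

V = 4Q/(πD²) = 4·0.281/(π·0.313²) = 3.652 m/s
Re = VD/ν = 3.652·0.313/8.08×10^-7 = 1.41×10^6 → turbulent
ε/D = 0.18/313 = 5.75×10^-4
Haaland: f = 0.01755
h_f = f(L/D)V²/(2g) = 0.01755·(1890/0.313)·3.652²/(2·9.81) = 72.06 m

h_f ≈ 72.1 m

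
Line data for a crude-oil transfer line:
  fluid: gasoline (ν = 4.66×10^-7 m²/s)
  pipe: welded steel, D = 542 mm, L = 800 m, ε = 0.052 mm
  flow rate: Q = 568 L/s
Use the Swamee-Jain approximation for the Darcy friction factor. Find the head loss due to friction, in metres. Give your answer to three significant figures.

V = 4Q/(πD²) = 4·0.568/(π·0.542²) = 2.462 m/s
Re = VD/ν = 2.462·0.542/4.66×10^-7 = 2.86×10^6 → turbulent
ε/D = 0.052/542 = 9.59×10^-5
Swamee-Jain: f = 0.01258
h_f = f(L/D)V²/(2g) = 0.01258·(800/0.542)·2.462²/(2·9.81) = 5.734 m

h_f ≈ 5.73 m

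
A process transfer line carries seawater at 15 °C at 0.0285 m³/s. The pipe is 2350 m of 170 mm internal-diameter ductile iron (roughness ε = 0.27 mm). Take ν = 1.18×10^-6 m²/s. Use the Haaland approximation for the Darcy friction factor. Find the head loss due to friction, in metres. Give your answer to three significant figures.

V = 4Q/(πD²) = 4·0.0285/(π·0.170²) = 1.256 m/s
Re = VD/ν = 1.256·0.170/1.18×10^-6 = 1.81×10^5 → turbulent
ε/D = 0.27/170 = 0.00159
Haaland: f = 0.02310
h_f = f(L/D)V²/(2g) = 0.02310·(2350/0.170)·1.256²/(2·9.81) = 25.66 m

h_f ≈ 25.7 m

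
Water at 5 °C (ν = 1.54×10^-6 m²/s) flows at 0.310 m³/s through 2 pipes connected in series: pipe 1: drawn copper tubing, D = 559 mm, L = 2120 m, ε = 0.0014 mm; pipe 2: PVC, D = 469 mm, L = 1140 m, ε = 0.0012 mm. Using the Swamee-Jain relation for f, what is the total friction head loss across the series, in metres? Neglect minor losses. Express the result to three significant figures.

H ≈ 9.27 m

Pipe 1: V = 1.263 m/s, Re = 4.58×10^5, ε/D = 2.50×10^-6, f = 0.01333, h_1 = f(L/D)V²/2g = 4.112 m
Pipe 2: V = 1.794 m/s, Re = 5.46×10^5, ε/D = 2.56×10^-6, f = 0.01293, h_2 = f(L/D)V²/2g = 5.158 m
Series → Q common, losses add: H = Σh = 9.270 m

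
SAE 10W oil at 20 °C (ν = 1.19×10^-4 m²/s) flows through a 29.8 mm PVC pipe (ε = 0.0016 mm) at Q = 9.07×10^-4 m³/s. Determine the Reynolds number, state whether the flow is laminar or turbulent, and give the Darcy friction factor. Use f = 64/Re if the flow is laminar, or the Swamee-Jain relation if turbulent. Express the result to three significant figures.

Re ≈ 326; laminar; f = 64/Re ≈ 0.197

V = 4Q/(πD²) = 1.300 m/s
Re = VD/ν = 1.300·0.0298/1.19×10^-4 = 326
Re < 2300 → laminar → f = 64/Re = 0.1965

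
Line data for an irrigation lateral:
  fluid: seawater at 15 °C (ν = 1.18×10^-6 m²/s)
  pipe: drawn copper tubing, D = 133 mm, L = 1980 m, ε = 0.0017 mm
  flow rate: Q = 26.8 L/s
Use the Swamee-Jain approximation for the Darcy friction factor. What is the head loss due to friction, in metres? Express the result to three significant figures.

V = 4Q/(πD²) = 4·0.0268/(π·0.133²) = 1.929 m/s
Re = VD/ν = 1.929·0.133/1.18×10^-6 = 2.17×10^5 → turbulent
ε/D = 0.0017/133 = 1.28×10^-5
Swamee-Jain: f = 0.01541
h_f = f(L/D)V²/(2g) = 0.01541·(1980/0.133)·1.929²/(2·9.81) = 43.50 m

h_f ≈ 43.5 m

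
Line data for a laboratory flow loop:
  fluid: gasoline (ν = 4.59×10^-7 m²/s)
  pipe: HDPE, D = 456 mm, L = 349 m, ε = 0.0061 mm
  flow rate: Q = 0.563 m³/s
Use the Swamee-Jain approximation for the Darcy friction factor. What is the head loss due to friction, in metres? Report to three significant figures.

h_f ≈ 4.73 m

V = 4Q/(πD²) = 4·0.563/(π·0.456²) = 3.447 m/s
Re = VD/ν = 3.447·0.456/4.59×10^-7 = 3.42×10^6 → turbulent
ε/D = 0.0061/456 = 1.34×10^-5
Swamee-Jain: f = 0.01019
h_f = f(L/D)V²/(2g) = 0.01019·(349/0.456)·3.447²/(2·9.81) = 4.726 m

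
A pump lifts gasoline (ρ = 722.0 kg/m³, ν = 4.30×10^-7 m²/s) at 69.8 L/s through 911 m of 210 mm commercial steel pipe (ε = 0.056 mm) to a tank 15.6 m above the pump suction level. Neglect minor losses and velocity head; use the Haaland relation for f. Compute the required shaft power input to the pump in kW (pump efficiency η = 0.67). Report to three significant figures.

P_shaft ≈ 21.6 kW

V = 4Q/(πD²) = 2.015 m/s; Re = 9.84×10^5; ε/D = 2.67×10^-4; f = 0.01530
h_f = f(L/D)V²/2g = 13.74 m
Total head H = z + h_f = 15.6 + 13.74 = 29.34 m
P_hyd = ρgQH = 722.0·9.81·0.0698·29.34 = 14.50 kW
P_shaft = P_hyd/η = 14.50/0.67 = 21.65 kW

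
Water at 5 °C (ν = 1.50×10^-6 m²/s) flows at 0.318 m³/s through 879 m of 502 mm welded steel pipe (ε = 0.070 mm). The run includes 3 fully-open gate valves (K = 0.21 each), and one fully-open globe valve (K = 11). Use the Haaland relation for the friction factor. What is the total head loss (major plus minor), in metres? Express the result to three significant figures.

V = 4Q/(πD²) = 1.607 m/s; V²/2g = 0.1316 m
Re = 5.38×10^5, ε/D = 1.39×10^-4 → f = 0.01459 (Haaland)
Major: h_f = f(L/D)·V²/2g = 0.01459·1751·0.1316 = 3.360 m
Minor: ΣK = 11.6; h_m = ΣK·V²/2g = 1.530 m
Total H_L = 3.360 + 1.530 = 4.891 m

H_L ≈ 4.89 m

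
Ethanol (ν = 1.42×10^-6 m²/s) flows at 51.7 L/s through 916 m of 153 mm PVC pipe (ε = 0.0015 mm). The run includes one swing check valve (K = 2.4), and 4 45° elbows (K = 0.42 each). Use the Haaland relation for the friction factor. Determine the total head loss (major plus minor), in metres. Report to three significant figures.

H_L ≈ 36.4 m

V = 4Q/(πD²) = 2.812 m/s; V²/2g = 0.4030 m
Re = 3.03×10^5, ε/D = 9.80×10^-6 → f = 0.01439 (Haaland)
Major: h_f = f(L/D)·V²/2g = 0.01439·5987·0.4030 = 34.73 m
Minor: ΣK = 4.08; h_m = ΣK·V²/2g = 1.644 m
Total H_L = 34.73 + 1.644 = 36.38 m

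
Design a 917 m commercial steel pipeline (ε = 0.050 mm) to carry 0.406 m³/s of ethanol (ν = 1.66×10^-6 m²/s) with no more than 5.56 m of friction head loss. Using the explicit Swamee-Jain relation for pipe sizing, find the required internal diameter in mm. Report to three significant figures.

Swamee-Jain (Type III): D = 0.66·[ε^1.25·(LQ²/(gh_f))^4.75 + ν·Q^9.4·(L/(gh_f))^5.2]^0.04
LQ²/(gh_f) = 2.771; L/(gh_f) = 16.81
Term 1 = ε^1.25·(…)^4.75 = 5.33×10^-4; Term 2 = ν·Q^9.4·(…)^5.2 = 8.19×10^-4
D = 0.66·(5.33×10^-4 + 8.19×10^-4)^0.04 = 0.5067 m = 507 mm
Check: V = 2.01 m/s, Re = 6.15×10^5, f = 0.01413, h_f = 5.28 m ≈ 5.56 m ✓

D ≈ 507 mm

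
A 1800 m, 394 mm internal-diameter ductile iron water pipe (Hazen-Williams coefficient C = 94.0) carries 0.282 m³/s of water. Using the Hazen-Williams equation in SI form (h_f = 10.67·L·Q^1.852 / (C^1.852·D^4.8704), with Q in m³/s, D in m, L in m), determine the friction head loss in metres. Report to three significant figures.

h_f = 10.67·1800·0.282^1.852 / (94.0^1.852·0.394^4.8704) = 38.12 m

h_f ≈ 38.1 m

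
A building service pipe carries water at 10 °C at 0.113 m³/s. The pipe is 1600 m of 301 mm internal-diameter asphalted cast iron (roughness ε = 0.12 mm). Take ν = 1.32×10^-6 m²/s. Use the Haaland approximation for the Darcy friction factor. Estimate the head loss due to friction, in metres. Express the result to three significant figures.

V = 4Q/(πD²) = 4·0.113/(π·0.301²) = 1.588 m/s
Re = VD/ν = 1.588·0.301/1.32×10^-6 = 3.62×10^5 → turbulent
ε/D = 0.12/301 = 3.99×10^-4
Haaland: f = 0.01723
h_f = f(L/D)V²/(2g) = 0.01723·(1600/0.301)·1.588²/(2·9.81) = 11.77 m

h_f ≈ 11.8 m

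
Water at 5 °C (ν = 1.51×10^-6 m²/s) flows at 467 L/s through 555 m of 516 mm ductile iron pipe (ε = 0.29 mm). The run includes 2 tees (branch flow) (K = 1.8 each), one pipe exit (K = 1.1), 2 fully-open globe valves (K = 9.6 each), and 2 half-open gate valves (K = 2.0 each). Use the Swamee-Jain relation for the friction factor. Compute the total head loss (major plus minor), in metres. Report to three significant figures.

H_L ≈ 12.0 m

V = 4Q/(πD²) = 2.233 m/s; V²/2g = 0.2542 m
Re = 7.63×10^5, ε/D = 5.62×10^-4 → f = 0.01785 (Swamee-Jain)
Major: h_f = f(L/D)·V²/2g = 0.01785·1076·0.2542 = 4.881 m
Minor: ΣK = 27.9; h_m = ΣK·V²/2g = 7.092 m
Total H_L = 4.881 + 7.092 = 11.97 m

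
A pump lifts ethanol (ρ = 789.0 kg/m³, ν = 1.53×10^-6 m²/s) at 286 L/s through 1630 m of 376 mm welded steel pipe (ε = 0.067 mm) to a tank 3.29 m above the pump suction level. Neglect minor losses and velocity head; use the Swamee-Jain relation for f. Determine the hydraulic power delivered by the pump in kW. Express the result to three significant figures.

V = 4Q/(πD²) = 2.576 m/s; Re = 6.33×10^5; ε/D = 1.78×10^-4; f = 0.01500
h_f = f(L/D)V²/2g = 21.99 m
Total head H = z + h_f = 3.29 + 21.99 = 25.28 m
P_hyd = ρgQH = 789.0·9.81·0.286·25.28 = 55.95 kW

P_hyd ≈ 56.0 kW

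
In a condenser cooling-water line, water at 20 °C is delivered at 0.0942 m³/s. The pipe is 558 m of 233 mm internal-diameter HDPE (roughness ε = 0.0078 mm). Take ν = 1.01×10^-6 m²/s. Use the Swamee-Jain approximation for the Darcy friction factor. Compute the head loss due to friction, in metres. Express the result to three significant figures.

h_f ≈ 8.08 m

V = 4Q/(πD²) = 4·0.0942/(π·0.233²) = 2.209 m/s
Re = VD/ν = 2.209·0.233/1.01×10^-6 = 5.10×10^5 → turbulent
ε/D = 0.0078/233 = 3.35×10^-5
Swamee-Jain: f = 0.01357
h_f = f(L/D)V²/(2g) = 0.01357·(558/0.233)·2.209²/(2·9.81) = 8.082 m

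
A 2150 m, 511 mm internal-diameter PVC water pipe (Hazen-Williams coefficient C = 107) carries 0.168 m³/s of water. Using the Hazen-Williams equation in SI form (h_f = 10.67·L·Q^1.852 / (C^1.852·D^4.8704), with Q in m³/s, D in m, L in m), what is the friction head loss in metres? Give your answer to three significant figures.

h_f = 10.67·2150·0.168^1.852 / (107^1.852·0.511^4.8704) = 3.869 m

h_f ≈ 3.87 m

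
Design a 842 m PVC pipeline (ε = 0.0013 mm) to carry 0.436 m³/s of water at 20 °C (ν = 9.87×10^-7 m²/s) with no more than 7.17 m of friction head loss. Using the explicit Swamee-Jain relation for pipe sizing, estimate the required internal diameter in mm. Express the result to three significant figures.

D ≈ 466 mm

Swamee-Jain (Type III): D = 0.66·[ε^1.25·(LQ²/(gh_f))^4.75 + ν·Q^9.4·(L/(gh_f))^5.2]^0.04
LQ²/(gh_f) = 2.276; L/(gh_f) = 11.97
Term 1 = ε^1.25·(…)^4.75 = 2.18×10^-6; Term 2 = ν·Q^9.4·(…)^5.2 = 1.63×10^-4
D = 0.66·(2.18×10^-6 + 1.63×10^-4)^0.04 = 0.4658 m = 466 mm
Check: V = 2.56 m/s, Re = 1.21×10^6, f = 0.01133, h_f = 6.83 m ≈ 7.17 m ✓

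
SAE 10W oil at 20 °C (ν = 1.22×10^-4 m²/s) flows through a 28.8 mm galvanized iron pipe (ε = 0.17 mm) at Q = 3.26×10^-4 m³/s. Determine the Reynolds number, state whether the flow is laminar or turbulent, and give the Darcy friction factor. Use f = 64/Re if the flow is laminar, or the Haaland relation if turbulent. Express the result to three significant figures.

V = 4Q/(πD²) = 0.5004 m/s
Re = VD/ν = 0.5004·0.0288/1.22×10^-4 = 118
Re < 2300 → laminar → f = 64/Re = 0.5418

Re ≈ 118; laminar; f = 64/Re ≈ 0.542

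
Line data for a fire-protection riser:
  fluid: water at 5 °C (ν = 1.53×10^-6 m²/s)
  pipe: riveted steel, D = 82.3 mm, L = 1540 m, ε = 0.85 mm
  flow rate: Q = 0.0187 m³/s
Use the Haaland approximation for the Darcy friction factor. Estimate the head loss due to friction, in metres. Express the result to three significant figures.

h_f ≈ 456 m

V = 4Q/(πD²) = 4·0.0187/(π·0.0823²) = 3.515 m/s
Re = VD/ν = 3.515·0.0823/1.53×10^-6 = 1.89×10^5 → turbulent
ε/D = 0.85/82.3 = 0.0103
Haaland: f = 0.03869
h_f = f(L/D)V²/(2g) = 0.03869·(1540/0.0823)·3.515²/(2·9.81) = 456.0 m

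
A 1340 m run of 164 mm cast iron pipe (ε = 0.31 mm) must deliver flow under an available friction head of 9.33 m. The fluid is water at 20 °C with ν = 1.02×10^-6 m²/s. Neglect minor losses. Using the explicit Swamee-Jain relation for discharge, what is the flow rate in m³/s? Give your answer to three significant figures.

Q ≈ 0.0203 m³/s

Swamee-Jain (Type II): Q = -0.965·√(gD⁵h_f/L)·ln[ε/(3.7D) + √(3.17ν²L/(gD³h_f))]
√(gD⁵h_f/L) = √(9.81·0.164⁵·9.33/1340) = 0.002847
ε/(3.7D) = 5.11×10^-4; √(3.17ν²L/(gD³h_f)) = 1.05×10^-4
Q = -0.965·0.002847·ln(6.155×10^-4) = 0.02031 m³/s
Check: V = 0.961 m/s, Re = 1.55×10^5, f = 0.02444, h_f = 9.41 m ≈ 9.33 m ✓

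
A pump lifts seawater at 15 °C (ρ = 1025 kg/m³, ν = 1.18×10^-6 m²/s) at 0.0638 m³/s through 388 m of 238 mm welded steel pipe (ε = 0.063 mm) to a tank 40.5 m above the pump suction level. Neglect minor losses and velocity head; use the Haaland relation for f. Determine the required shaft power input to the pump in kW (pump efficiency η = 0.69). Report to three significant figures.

P_shaft ≈ 40.3 kW

V = 4Q/(πD²) = 1.434 m/s; Re = 2.89×10^5; ε/D = 2.65×10^-4; f = 0.01661
h_f = f(L/D)V²/2g = 2.838 m
Total head H = z + h_f = 40.5 + 2.838 = 43.34 m
P_hyd = ρgQH = 1025·9.81·0.0638·43.34 = 27.80 kW
P_shaft = P_hyd/η = 27.80/0.69 = 40.29 kW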